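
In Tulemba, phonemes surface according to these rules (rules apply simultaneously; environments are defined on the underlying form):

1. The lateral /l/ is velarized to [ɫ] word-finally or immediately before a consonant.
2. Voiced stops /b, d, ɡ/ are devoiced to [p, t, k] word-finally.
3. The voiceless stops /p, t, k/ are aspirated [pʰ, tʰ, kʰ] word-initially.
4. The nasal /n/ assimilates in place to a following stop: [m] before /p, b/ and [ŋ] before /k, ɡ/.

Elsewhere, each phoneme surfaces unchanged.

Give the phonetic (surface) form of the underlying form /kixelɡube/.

[kʰixeɫɡube]

Rule 3 applies to /k/ (word-initial: word-initially) → [kʰ].
/i/ stays [i].
/x/ — not in any rule's target class → [x].
/e/ stays [e].
Rule 1 applies to /l/ (between /e/ and /ɡ/: word-finally or immediately before a consonant) → [ɫ].
/ɡ/ (between /l/ and /u/): rule 2 targets it, but not word-finally → unchanged [ɡ].
/u/ stays [u].
/b/ (between /u/ and /e/) is in the target of rule 2 but the environment (word-finally) is not met → [b].
/e/ — not in any rule's target class → [e].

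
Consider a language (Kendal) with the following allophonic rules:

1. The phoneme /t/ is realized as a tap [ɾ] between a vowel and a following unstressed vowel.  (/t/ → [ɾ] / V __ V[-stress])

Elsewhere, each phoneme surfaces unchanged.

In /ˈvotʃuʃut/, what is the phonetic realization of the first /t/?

/t/ (between /o/ and /ʃ/): rule 1 targets it, but not between a vowel and a following unstressed vowel → unchanged [t].

[t]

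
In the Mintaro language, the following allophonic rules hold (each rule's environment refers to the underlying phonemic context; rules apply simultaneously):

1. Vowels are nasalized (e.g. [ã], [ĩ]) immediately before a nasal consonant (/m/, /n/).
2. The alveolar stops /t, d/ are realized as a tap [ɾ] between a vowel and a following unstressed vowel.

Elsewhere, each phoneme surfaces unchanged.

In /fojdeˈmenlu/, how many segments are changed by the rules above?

2

Segments that undergo a rule: /e/ → [ẽ] (rule 1); /e/ → [ẽ] (rule 1).
All other segments surface unchanged.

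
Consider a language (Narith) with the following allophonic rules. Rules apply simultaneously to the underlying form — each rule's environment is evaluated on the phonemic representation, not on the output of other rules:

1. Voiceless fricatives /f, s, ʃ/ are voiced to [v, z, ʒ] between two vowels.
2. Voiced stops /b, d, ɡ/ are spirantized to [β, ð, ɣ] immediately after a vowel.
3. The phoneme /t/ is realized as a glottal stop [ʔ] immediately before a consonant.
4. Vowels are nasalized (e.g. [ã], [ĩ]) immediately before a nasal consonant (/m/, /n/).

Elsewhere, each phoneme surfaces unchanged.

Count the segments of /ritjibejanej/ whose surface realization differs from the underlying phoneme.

3

Segments that undergo a rule: /t/ → [ʔ] (rule 3); /b/ → [β] (rule 2); /a/ → [ã] (rule 4).
All other segments surface unchanged.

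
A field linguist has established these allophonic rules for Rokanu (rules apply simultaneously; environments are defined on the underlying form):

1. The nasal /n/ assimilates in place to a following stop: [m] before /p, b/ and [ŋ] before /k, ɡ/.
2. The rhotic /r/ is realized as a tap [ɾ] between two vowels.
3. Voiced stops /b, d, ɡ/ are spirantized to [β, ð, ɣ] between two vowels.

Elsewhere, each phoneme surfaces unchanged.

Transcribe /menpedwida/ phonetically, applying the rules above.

/m/ — not in any rule's target class → [m].
/e/ (between /m/ and /n/): no rule targets it → [e].
/n/ — between /e/ and /p/, before a labial or velar stop — surfaces as [m] (rule 1).
/p/ (between /n/ and /e/) is unaffected → [p].
/e/ (between /p/ and /d/) is unaffected → [e].
/d/ (between /e/ and /w/) is in the target of rule 3 but the environment (between two vowels) is not met → [d].
/w/ stays [w].
/i/ (between /w/ and /d/): no rule targets it → [i].
/d/ — between /i/ and /a/, between two vowels — surfaces as [ð] (rule 3).
/a/ (word-final): no rule targets it → [a].

[mempedwiða]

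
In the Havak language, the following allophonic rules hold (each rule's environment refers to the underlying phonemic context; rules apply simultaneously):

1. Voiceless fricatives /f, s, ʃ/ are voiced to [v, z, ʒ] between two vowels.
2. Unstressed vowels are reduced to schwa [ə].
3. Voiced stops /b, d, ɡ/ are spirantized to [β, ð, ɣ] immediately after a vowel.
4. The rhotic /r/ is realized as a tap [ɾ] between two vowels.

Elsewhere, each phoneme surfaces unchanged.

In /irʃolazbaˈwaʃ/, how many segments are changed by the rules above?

Segments that undergo a rule: /i/ → [ə] (rule 2); /o/ → [ə] (rule 2); /a/ → [ə] (rule 2); /a/ → [ə] (rule 2).
All other segments surface unchanged.

4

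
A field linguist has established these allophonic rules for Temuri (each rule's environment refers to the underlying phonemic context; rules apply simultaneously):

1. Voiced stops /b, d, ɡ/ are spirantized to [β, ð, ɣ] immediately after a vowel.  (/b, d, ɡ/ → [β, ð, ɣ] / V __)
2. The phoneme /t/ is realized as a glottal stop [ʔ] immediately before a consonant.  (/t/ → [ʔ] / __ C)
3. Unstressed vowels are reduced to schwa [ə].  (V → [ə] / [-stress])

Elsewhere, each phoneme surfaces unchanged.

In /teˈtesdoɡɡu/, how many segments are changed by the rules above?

4

Segments that undergo a rule: /e/ → [ə] (rule 3); /o/ → [ə] (rule 3); /ɡ/ → [ɣ] (rule 1); /u/ → [ə] (rule 3).
All other segments surface unchanged.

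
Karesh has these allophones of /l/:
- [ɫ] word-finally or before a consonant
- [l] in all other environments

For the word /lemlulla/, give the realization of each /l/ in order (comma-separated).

Occurrence 1 (position 1): no conditioning environment matches → elsewhere allophone [l].
Occurrence 2 (position 4): no conditioning environment matches → elsewhere allophone [l].
Occurrence 3 (position 6): word-finally or before a consonant → [ɫ].
Occurrence 4 (position 7): no conditioning environment matches → elsewhere allophone [l].

[l], [l], [ɫ], [l]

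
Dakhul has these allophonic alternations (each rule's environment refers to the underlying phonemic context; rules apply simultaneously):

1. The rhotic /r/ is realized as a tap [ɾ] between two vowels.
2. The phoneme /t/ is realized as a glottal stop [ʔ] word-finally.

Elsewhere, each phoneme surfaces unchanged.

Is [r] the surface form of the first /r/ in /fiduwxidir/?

Yes

/r/ (word-final) is in the target of rule 1 but the environment (between two vowels) is not met → [r].
The actual realization is [r], which matches [r].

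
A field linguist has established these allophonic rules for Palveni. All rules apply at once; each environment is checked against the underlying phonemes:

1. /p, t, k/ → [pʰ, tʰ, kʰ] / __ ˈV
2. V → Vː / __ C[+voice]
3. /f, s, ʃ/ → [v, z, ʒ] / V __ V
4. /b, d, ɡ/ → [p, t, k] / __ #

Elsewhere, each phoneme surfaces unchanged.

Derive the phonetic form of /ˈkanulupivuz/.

/k/ — word-initial, immediately before a stressed vowel — surfaces as [kʰ] (rule 1).
/a/ meets the environment for rule 2 (before a voiced consonant) → [aː].
/n/ — not in any rule's target class → [n].
/u/ (between /n/ and /l/): before a voiced consonant, so rule 2 applies → [uː].
/l/ (between /u/ and /u/): no rule targets it → [l].
/u/ (between /l/ and /p/) is in the target of rule 2 but the environment (before a voiced consonant) is not met → [u].
/p/ (between /u/ and /i/) is in the target of rule 1 but the environment (immediately before a stressed vowel) is not met → [p].
/i/ meets the environment for rule 2 (before a voiced consonant) → [iː].
/v/ (between /i/ and /u/): no rule targets it → [v].
/u/ — between /v/ and /z/, before a voiced consonant — surfaces as [uː] (rule 2).
/z/ stays [z].

[ˈkʰaːnuːlupiːvuːz]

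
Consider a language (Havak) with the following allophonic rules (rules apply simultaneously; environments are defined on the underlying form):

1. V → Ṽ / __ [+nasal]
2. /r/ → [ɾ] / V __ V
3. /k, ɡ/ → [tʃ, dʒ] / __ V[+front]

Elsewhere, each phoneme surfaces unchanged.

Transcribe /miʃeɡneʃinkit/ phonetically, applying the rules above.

/m/ (word-initial) is unaffected → [m].
/i/ (between /m/ and /ʃ/) is in the target of rule 1 but the environment (before a nasal consonant) is not met → [i].
/ʃ/ (between /i/ and /e/) is unaffected → [ʃ].
/e/ (between /ʃ/ and /ɡ/): rule 1 targets it, but not before a nasal consonant → unchanged [e].
/ɡ/ (between /e/ and /n/) is in the target of rule 3 but the environment (before a front vowel) is not met → [ɡ].
/n/ (between /ɡ/ and /e/) is unaffected → [n].
/e/ (between /n/ and /ʃ/) fails the environment for rule 1, so it stays [e].
/ʃ/ — not in any rule's target class → [ʃ].
/i/ (between /ʃ/ and /n/) occurs before a nasal consonant → [ĩ] by rule 1.
/n/ (between /i/ and /k/) is unaffected → [n].
/k/ meets the environment for rule 3 (before a front vowel) → [tʃ].
/i/ (between /k/ and /t/) fails the environment for rule 1, so it stays [i].
/t/ (word-final) is unaffected → [t].

[miʃeɡneʃĩntʃit]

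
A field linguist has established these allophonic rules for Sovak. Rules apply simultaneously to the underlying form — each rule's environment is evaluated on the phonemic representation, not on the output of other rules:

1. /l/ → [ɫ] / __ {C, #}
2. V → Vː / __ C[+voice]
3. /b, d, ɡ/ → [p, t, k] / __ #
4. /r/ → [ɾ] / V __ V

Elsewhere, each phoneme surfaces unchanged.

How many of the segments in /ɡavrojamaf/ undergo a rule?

Segments that undergo a rule: /a/ → [aː] (rule 2); /o/ → [oː] (rule 2); /a/ → [aː] (rule 2).
All other segments surface unchanged.

3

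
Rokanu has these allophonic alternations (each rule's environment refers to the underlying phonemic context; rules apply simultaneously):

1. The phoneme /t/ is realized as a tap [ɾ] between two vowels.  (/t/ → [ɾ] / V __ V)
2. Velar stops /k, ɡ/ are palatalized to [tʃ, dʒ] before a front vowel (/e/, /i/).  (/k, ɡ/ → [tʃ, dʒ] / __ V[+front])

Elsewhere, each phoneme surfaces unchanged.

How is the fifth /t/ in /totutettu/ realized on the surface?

/t/ (between /t/ and /u/) fails the environment for rule 1, so it stays [t].

[t]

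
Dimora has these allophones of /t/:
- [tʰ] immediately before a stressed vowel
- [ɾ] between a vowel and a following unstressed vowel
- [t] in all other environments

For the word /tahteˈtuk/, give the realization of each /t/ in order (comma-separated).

Occurrence 1 (position 1): no conditioning environment matches → elsewhere allophone [t].
Occurrence 2 (position 4): no conditioning environment matches → elsewhere allophone [t].
Occurrence 3 (position 6): immediately before a stressed vowel → [tʰ].

[t], [t], [tʰ]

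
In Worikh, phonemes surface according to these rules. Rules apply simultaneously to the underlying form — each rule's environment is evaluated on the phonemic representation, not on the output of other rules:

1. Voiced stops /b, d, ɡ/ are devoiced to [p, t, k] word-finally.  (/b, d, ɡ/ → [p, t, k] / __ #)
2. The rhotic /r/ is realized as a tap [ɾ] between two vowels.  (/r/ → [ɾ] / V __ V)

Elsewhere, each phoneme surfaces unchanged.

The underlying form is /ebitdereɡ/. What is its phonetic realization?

/e/ stays [e].
/b/ — between /e/ and /i/; rule 1 does not apply here → [b].
/i/ stays [i].
/t/ (between /i/ and /d/) is unaffected → [t].
/d/ — between /t/ and /e/; rule 1 does not apply here → [d].
/e/ (between /d/ and /r/) is unaffected → [e].
/r/ meets the environment for rule 2 (between two vowels) → [ɾ].
/e/ stays [e].
/ɡ/ (word-final): word-finally, so rule 1 applies → [k].

[ebitdeɾek]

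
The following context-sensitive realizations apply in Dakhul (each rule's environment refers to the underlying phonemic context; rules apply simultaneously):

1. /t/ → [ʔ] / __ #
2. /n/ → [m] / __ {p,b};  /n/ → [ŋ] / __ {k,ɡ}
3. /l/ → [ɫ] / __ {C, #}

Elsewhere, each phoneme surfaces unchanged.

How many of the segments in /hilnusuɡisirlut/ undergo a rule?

Segments that undergo a rule: /l/ → [ɫ] (rule 3); /t/ → [ʔ] (rule 1).
All other segments surface unchanged.

2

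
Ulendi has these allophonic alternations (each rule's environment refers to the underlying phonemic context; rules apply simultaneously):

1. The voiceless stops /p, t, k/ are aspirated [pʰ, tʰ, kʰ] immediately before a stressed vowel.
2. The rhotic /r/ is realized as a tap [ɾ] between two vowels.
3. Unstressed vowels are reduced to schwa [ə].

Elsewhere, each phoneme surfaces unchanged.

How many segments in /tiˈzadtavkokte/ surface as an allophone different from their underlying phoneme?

4

Segments that undergo a rule: /i/ → [ə] (rule 3); /a/ → [ə] (rule 3); /o/ → [ə] (rule 3); /e/ → [ə] (rule 3).
All other segments surface unchanged.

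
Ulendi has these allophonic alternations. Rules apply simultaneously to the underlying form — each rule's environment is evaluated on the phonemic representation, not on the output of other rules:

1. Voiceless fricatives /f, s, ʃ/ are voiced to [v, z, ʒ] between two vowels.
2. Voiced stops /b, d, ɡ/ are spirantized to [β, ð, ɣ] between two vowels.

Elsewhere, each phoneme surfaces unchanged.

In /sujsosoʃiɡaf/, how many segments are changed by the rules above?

Segments that undergo a rule: /s/ → [z] (rule 1); /ʃ/ → [ʒ] (rule 1); /ɡ/ → [ɣ] (rule 2).
All other segments surface unchanged.

3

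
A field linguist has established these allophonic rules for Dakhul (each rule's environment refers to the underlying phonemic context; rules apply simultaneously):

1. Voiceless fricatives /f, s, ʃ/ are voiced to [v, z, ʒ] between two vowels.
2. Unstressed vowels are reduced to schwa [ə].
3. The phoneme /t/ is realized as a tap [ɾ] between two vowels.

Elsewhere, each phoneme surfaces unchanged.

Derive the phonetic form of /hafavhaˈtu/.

[həvəvhəˈɾu]

/h/ — not in any rule's target class → [h].
/a/ meets the environment for rule 2 (in an unstressed syllable) → [ə].
/f/ (between /a/ and /a/): between two vowels, so rule 1 applies → [v].
Rule 2 applies to /a/ (between /f/ and /v/: in an unstressed syllable) → [ə].
/v/ (between /a/ and /h/): no rule targets it → [v].
/h/ (between /v/ and /a/) is unaffected → [h].
/a/ (between /h/ and /t/): in an unstressed syllable, so rule 2 applies → [ə].
Rule 3 applies to /t/ (between /a/ and /u/: between two vowels) → [ɾ].
/u/ (word-final) is in the target of rule 2 but the environment (in an unstressed syllable) is not met → [u].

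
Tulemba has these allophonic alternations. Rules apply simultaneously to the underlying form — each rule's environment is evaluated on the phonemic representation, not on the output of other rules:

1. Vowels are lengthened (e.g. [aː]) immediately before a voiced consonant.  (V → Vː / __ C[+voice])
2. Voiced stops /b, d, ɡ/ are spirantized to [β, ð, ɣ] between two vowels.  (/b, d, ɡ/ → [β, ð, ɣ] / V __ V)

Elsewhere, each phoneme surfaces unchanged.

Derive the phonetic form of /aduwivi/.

[aːðuːwiːvi]

/a/ (word-initial): before a voiced consonant, so rule 1 applies → [aː].
/d/ — between /a/ and /u/, between two vowels — surfaces as [ð] (rule 2).
/u/ meets the environment for rule 1 (before a voiced consonant) → [uː].
/w/ (between /u/ and /i/): no rule targets it → [w].
/i/ — between /w/ and /v/, before a voiced consonant — surfaces as [iː] (rule 1).
/v/ stays [v].
/i/ (word-final) fails the environment for rule 1, so it stays [i].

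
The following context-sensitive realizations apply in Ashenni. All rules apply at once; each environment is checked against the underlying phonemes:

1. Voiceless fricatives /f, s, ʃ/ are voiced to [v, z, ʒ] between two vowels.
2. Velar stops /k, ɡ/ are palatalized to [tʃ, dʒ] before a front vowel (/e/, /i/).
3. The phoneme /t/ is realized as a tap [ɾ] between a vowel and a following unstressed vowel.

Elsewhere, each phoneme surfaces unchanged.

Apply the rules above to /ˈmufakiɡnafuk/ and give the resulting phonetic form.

/m/ (word-initial) is unaffected → [m].
/u/ — not in any rule's target class → [u].
/f/ (between /u/ and /a/): between two vowels, so rule 1 applies → [v].
/a/ stays [a].
/k/ meets the environment for rule 2 (before a front vowel) → [tʃ].
/i/ — not in any rule's target class → [i].
/ɡ/ (between /i/ and /n/) fails the environment for rule 2, so it stays [ɡ].
/n/ stays [n].
/a/ — not in any rule's target class → [a].
/f/ — between /a/ and /u/, between two vowels — surfaces as [v] (rule 1).
/u/ — not in any rule's target class → [u].
/k/ — word-final; rule 2 does not apply here → [k].

[ˈmuvatʃiɡnavuk]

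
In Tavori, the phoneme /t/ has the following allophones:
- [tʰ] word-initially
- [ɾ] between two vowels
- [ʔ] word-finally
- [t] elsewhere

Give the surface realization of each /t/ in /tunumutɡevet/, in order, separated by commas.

[tʰ], [t], [ʔ]

Occurrence 1 (position 1): word-initially → [tʰ].
Occurrence 2 (position 7): no conditioning environment matches → elsewhere allophone [t].
Occurrence 3 (position 12): word-finally → [ʔ].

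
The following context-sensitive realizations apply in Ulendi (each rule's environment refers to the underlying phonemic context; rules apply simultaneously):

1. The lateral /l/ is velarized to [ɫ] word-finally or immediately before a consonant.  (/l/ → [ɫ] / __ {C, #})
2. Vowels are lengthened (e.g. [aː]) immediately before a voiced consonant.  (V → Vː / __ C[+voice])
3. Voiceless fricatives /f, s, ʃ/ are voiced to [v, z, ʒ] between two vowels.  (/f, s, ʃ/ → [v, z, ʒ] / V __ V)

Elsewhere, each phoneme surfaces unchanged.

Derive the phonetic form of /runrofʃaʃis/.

/r/ — not in any rule's target class → [r].
Rule 2 applies to /u/ (between /r/ and /n/: before a voiced consonant) → [uː].
/n/ (between /u/ and /r/) is unaffected → [n].
/r/ stays [r].
/o/ (between /r/ and /f/) fails the environment for rule 2, so it stays [o].
/f/ (between /o/ and /ʃ/): rule 3 targets it, but not between two vowels → unchanged [f].
/ʃ/ (between /f/ and /a/) is in the target of rule 3 but the environment (between two vowels) is not met → [ʃ].
/a/ (between /ʃ/ and /ʃ/): rule 2 targets it, but not before a voiced consonant → unchanged [a].
/ʃ/ — between /a/ and /i/, between two vowels — surfaces as [ʒ] (rule 3).
/i/ (between /ʃ/ and /s/): rule 2 targets it, but not before a voiced consonant → unchanged [i].
/s/ (word-final) is in the target of rule 3 but the environment (between two vowels) is not met → [s].

[ruːnrofʃaʒis]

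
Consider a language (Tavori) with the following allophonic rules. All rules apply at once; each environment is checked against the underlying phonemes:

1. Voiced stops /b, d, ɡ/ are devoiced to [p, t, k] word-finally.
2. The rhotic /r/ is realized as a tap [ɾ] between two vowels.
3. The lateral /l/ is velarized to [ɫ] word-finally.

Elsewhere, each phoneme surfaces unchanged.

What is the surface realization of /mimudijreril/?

[mimudijreɾiɫ]

/m/ stays [m].
/i/ stays [i].
/m/ — not in any rule's target class → [m].
/u/ (between /m/ and /d/) is unaffected → [u].
/d/ (between /u/ and /i/): rule 1 targets it, but not word-finally → unchanged [d].
/i/ stays [i].
/j/ stays [j].
/r/ (between /j/ and /e/) is in the target of rule 2 but the environment (between two vowels) is not met → [r].
/e/ stays [e].
/r/ — between /e/ and /i/, between two vowels — surfaces as [ɾ] (rule 2).
/i/ (between /r/ and /l/) is unaffected → [i].
/l/ — word-final, word-finally — surfaces as [ɫ] (rule 3).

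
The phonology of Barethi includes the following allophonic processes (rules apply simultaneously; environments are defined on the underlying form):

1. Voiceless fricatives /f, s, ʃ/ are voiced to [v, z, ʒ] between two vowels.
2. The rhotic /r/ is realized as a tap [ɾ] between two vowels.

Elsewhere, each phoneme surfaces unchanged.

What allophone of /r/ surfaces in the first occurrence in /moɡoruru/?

[ɾ]

/r/ (between /o/ and /u/) occurs between two vowels → [ɾ] by rule 2.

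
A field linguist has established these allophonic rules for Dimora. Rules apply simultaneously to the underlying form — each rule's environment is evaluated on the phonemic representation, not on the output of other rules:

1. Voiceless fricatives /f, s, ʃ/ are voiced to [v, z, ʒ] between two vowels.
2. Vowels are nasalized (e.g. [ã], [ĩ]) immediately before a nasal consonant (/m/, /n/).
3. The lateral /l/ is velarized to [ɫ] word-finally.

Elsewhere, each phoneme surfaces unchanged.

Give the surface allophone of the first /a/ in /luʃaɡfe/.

/a/ — between /ʃ/ and /ɡ/; rule 2 does not apply here → [a].

[a]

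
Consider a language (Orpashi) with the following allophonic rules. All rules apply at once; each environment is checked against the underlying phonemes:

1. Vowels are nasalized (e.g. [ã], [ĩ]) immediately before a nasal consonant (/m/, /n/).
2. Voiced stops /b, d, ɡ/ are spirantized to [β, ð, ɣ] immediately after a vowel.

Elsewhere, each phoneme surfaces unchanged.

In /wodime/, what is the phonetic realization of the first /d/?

[ð]

/d/ — between /o/ and /i/, immediately after a vowel — surfaces as [ð] (rule 2).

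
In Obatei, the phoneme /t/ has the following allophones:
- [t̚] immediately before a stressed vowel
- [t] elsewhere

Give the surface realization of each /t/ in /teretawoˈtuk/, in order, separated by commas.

Occurrence 1 (position 1): no conditioning environment matches → elsewhere allophone [t].
Occurrence 2 (position 5): no conditioning environment matches → elsewhere allophone [t].
Occurrence 3 (position 9): immediately before a stressed vowel → [t̚].

[t], [t], [t̚]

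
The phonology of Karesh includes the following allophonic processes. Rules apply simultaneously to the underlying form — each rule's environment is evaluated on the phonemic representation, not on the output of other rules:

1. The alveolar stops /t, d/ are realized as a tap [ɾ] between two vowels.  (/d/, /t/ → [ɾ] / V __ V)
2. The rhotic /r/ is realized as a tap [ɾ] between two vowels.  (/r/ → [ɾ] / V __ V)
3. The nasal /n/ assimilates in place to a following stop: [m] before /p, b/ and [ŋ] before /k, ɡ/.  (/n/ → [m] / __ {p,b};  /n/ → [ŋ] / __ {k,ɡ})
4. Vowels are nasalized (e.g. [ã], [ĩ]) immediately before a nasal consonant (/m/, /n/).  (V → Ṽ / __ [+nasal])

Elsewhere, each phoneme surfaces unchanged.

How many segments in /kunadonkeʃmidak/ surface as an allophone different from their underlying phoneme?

Segments that undergo a rule: /u/ → [ũ] (rule 4); /d/ → [ɾ] (rule 1); /o/ → [õ] (rule 4); /n/ → [ŋ] (rule 3); /d/ → [ɾ] (rule 1).
All other segments surface unchanged.

5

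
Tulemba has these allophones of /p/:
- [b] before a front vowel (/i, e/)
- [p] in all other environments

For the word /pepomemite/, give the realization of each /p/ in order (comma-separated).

Occurrence 1 (position 1): before a front vowel (/i, e/) → [b].
Occurrence 2 (position 3): no conditioning environment matches → elsewhere allophone [p].

[b], [p]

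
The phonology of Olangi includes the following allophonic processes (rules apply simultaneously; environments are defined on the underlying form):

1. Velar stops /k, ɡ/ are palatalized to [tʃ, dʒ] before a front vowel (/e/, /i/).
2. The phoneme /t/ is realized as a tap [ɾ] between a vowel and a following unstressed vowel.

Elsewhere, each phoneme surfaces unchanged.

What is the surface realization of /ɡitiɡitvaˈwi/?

/ɡ/ (word-initial): before a front vowel, so rule 1 applies → [dʒ].
/i/ (between /ɡ/ and /t/): no rule targets it → [i].
/t/ — between /i/ and /i/, between a vowel and a following unstressed vowel — surfaces as [ɾ] (rule 2).
/i/ stays [i].
/ɡ/ — between /i/ and /i/, before a front vowel — surfaces as [dʒ] (rule 1).
/i/ stays [i].
/t/ (between /i/ and /v/) fails the environment for rule 2, so it stays [t].
/v/ (between /t/ and /a/) is unaffected → [v].
/a/ stays [a].
/w/ — not in any rule's target class → [w].
/i/ stays [i].

[dʒiɾidʒitvaˈwi]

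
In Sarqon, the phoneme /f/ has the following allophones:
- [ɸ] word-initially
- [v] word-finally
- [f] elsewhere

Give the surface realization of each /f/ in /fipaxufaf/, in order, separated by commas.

Occurrence 1 (position 1): word-initially → [ɸ].
Occurrence 2 (position 7): no conditioning environment matches → elsewhere allophone [f].
Occurrence 3 (position 9): word-finally → [v].

[ɸ], [f], [v]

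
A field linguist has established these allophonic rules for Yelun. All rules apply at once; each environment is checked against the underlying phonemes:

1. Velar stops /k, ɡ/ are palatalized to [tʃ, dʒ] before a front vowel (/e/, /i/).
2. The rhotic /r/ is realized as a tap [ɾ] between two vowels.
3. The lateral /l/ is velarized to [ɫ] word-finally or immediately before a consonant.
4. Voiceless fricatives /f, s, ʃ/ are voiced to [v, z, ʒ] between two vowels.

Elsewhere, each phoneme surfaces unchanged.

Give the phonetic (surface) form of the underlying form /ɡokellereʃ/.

[ɡotʃeɫleɾeʃ]

/ɡ/ (word-initial): rule 1 targets it, but not before a front vowel → unchanged [ɡ].
/o/ (between /ɡ/ and /k/): no rule targets it → [o].
/k/ (between /o/ and /e/) occurs before a front vowel → [tʃ] by rule 1.
/e/ (between /k/ and /l/): no rule targets it → [e].
/l/ (between /e/ and /l/) occurs word-finally or immediately before a consonant → [ɫ] by rule 3.
/l/ (between /l/ and /e/) is in the target of rule 3 but the environment (word-finally or immediately before a consonant) is not met → [l].
/e/ stays [e].
/r/ (between /e/ and /e/): between two vowels, so rule 2 applies → [ɾ].
/e/ — not in any rule's target class → [e].
/ʃ/ (word-final) fails the environment for rule 4, so it stays [ʃ].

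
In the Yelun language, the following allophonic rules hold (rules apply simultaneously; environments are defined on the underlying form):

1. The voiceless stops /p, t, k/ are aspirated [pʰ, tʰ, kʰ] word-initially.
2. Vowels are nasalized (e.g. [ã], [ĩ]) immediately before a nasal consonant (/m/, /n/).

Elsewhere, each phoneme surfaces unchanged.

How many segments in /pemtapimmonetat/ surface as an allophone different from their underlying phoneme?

4

Segments that undergo a rule: /p/ → [pʰ] (rule 1); /e/ → [ẽ] (rule 2); /i/ → [ĩ] (rule 2); /o/ → [õ] (rule 2).
All other segments surface unchanged.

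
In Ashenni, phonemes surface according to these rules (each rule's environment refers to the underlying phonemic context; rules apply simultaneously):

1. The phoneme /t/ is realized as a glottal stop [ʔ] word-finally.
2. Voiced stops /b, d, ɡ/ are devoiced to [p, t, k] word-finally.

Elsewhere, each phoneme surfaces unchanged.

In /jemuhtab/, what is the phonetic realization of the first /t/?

[t]

/t/ (between /h/ and /a/) is in the target of rule 1 but the environment (word-finally) is not met → [t].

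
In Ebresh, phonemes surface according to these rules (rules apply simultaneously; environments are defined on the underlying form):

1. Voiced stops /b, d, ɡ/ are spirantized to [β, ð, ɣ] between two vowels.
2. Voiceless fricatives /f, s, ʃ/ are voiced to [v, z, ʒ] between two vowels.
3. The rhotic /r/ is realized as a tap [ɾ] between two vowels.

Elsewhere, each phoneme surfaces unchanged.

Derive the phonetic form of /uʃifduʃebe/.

/ʃ/ (between /u/ and /i/): between two vowels, so rule 2 applies → [ʒ].
/f/ — between /i/ and /d/; rule 2 does not apply here → [f].
/d/ (between /f/ and /u/) fails the environment for rule 1, so it stays [d].
/ʃ/ (between /u/ and /e/) occurs between two vowels → [ʒ] by rule 2.
Rule 1 applies to /b/ (between /e/ and /e/: between two vowels) → [β].

[uʒifduʒeβe]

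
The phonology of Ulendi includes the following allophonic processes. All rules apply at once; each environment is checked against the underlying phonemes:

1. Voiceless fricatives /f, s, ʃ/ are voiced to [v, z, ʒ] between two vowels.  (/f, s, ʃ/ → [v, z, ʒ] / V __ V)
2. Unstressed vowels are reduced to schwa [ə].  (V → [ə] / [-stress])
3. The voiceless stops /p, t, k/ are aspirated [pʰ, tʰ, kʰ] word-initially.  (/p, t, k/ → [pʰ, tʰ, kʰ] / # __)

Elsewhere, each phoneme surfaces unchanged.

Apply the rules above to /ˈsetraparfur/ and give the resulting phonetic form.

/s/ (word-initial) fails the environment for rule 1, so it stays [s].
/e/ — between /s/ and /t/; rule 2 does not apply here → [e].
/t/ (between /e/ and /r/) fails the environment for rule 3, so it stays [t].
/a/ (between /r/ and /p/): in an unstressed syllable, so rule 2 applies → [ə].
/p/ (between /a/ and /a/): rule 3 targets it, but not word-initially → unchanged [p].
Rule 2 applies to /a/ (between /p/ and /r/: in an unstressed syllable) → [ə].
/f/ (between /r/ and /u/): rule 1 targets it, but not between two vowels → unchanged [f].
/u/ (between /f/ and /r/): in an unstressed syllable, so rule 2 applies → [ə].

[ˈsetrəpərfər]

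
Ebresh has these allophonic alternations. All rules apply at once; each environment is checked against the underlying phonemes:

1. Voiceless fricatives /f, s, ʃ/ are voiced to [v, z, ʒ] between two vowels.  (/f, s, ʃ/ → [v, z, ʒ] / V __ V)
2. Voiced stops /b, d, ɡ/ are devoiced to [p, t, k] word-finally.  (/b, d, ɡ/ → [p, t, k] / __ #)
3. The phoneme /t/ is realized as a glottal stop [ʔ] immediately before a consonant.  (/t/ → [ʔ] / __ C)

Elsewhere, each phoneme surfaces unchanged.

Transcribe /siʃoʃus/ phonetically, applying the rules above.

[siʒoʒus]

/s/ — word-initial; rule 1 does not apply here → [s].
/i/ (between /s/ and /ʃ/): no rule targets it → [i].
/ʃ/ (between /i/ and /o/): between two vowels, so rule 1 applies → [ʒ].
/o/ (between /ʃ/ and /ʃ/): no rule targets it → [o].
Rule 1 applies to /ʃ/ (between /o/ and /u/: between two vowels) → [ʒ].
/u/ (between /ʃ/ and /s/): no rule targets it → [u].
/s/ (word-final) fails the environment for rule 1, so it stays [s].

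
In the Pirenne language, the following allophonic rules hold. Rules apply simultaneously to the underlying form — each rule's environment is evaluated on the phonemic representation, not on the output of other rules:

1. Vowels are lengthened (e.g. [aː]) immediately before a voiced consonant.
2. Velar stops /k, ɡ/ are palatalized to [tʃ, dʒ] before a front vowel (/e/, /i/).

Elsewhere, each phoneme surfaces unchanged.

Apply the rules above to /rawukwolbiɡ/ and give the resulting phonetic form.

[raːwukwoːlbiːɡ]

Rule 1 applies to /a/ (between /r/ and /w/: before a voiced consonant) → [aː].
/u/ (between /w/ and /k/) fails the environment for rule 1, so it stays [u].
/k/ (between /u/ and /w/): rule 2 targets it, but not before a front vowel → unchanged [k].
/o/ (between /w/ and /l/) occurs before a voiced consonant → [oː] by rule 1.
Rule 1 applies to /i/ (between /b/ and /ɡ/: before a voiced consonant) → [iː].
/ɡ/ (word-final) is in the target of rule 2 but the environment (before a front vowel) is not met → [ɡ].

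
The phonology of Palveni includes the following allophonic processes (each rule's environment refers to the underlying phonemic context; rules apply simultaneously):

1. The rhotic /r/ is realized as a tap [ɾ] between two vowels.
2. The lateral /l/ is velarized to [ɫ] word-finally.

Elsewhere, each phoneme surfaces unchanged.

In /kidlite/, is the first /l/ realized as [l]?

Yes

/l/ (between /d/ and /i/) is in the target of rule 2 but the environment (word-finally) is not met → [l].
The actual realization is [l], which matches [l].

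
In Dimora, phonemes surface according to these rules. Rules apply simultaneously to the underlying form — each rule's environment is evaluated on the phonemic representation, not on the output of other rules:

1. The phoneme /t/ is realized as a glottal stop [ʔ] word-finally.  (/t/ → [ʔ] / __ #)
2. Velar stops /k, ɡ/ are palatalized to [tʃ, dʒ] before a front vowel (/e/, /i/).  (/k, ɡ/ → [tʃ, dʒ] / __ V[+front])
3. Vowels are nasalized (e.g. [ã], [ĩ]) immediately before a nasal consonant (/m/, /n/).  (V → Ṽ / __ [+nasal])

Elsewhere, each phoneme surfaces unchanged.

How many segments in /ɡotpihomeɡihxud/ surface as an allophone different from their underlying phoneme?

Segments that undergo a rule: /o/ → [õ] (rule 3); /ɡ/ → [dʒ] (rule 2).
All other segments surface unchanged.

2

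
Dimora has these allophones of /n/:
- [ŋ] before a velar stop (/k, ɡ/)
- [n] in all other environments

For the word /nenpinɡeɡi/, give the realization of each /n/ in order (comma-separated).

[n], [n], [ŋ]

Occurrence 1 (position 1): no conditioning environment matches → elsewhere allophone [n].
Occurrence 2 (position 3): no conditioning environment matches → elsewhere allophone [n].
Occurrence 3 (position 6): before a velar stop → [ŋ].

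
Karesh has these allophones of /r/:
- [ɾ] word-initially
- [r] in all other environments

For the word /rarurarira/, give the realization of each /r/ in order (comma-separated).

Occurrence 1 (position 1): word-initially → [ɾ].
Occurrence 2 (position 3): no conditioning environment matches → elsewhere allophone [r].
Occurrence 3 (position 5): no conditioning environment matches → elsewhere allophone [r].
Occurrence 4 (position 7): no conditioning environment matches → elsewhere allophone [r].
Occurrence 5 (position 9): no conditioning environment matches → elsewhere allophone [r].

[ɾ], [r], [r], [r], [r]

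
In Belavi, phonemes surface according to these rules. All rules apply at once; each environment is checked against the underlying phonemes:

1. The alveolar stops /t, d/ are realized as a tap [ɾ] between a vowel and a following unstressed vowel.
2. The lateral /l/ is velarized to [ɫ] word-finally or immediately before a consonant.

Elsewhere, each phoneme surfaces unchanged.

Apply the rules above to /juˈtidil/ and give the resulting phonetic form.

/j/ (word-initial): no rule targets it → [j].
/u/ (between /j/ and /t/) is unaffected → [u].
/t/ — between /u/ and /i/; rule 1 does not apply here → [t].
/i/ stays [i].
/d/ — between /i/ and /i/, between a vowel and a following unstressed vowel — surfaces as [ɾ] (rule 1).
/i/ — not in any rule's target class → [i].
/l/ — word-final, word-finally or immediately before a consonant — surfaces as [ɫ] (rule 2).

[juˈtiɾiɫ]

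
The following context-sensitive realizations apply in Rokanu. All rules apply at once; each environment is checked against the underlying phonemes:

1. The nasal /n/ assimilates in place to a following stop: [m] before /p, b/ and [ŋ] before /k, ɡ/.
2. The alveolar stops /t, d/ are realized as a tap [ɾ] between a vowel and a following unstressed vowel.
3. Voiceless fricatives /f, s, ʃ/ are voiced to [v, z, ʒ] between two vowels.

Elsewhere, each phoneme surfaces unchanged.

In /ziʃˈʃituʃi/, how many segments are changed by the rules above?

2

Segments that undergo a rule: /t/ → [ɾ] (rule 2); /ʃ/ → [ʒ] (rule 3).
All other segments surface unchanged.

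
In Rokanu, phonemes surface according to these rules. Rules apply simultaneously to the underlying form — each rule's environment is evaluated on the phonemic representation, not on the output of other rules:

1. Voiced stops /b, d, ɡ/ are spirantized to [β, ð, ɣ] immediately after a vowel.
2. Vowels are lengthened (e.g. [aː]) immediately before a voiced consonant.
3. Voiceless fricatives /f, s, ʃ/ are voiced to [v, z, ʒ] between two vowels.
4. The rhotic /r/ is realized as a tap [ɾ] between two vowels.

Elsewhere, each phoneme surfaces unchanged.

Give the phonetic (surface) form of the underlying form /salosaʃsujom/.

[saːlozaʃsuːjoːm]

/s/ — word-initial; rule 3 does not apply here → [s].
/a/ (between /s/ and /l/) occurs before a voiced consonant → [aː] by rule 2.
/l/ (between /a/ and /o/): no rule targets it → [l].
/o/ (between /l/ and /s/) is in the target of rule 2 but the environment (before a voiced consonant) is not met → [o].
/s/ (between /o/ and /a/): between two vowels, so rule 3 applies → [z].
/a/ (between /s/ and /ʃ/) fails the environment for rule 2, so it stays [a].
/ʃ/ (between /a/ and /s/) fails the environment for rule 3, so it stays [ʃ].
/s/ (between /ʃ/ and /u/): rule 3 targets it, but not between two vowels → unchanged [s].
/u/ — between /s/ and /j/, before a voiced consonant — surfaces as [uː] (rule 2).
/j/ (between /u/ and /o/): no rule targets it → [j].
/o/ (between /j/ and /m/): before a voiced consonant, so rule 2 applies → [oː].
/m/ (word-final) is unaffected → [m].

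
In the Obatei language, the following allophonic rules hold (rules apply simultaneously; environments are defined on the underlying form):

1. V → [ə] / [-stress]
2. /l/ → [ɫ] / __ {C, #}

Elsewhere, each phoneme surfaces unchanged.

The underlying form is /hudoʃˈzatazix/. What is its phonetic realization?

/h/ (word-initial) is unaffected → [h].
Rule 1 applies to /u/ (between /h/ and /d/: in an unstressed syllable) → [ə].
/d/ (between /u/ and /o/) is unaffected → [d].
/o/ — between /d/ and /ʃ/, in an unstressed syllable — surfaces as [ə] (rule 1).
/ʃ/ (between /o/ and /z/) is unaffected → [ʃ].
/z/ (between /ʃ/ and /a/): no rule targets it → [z].
/a/ (between /z/ and /t/) is in the target of rule 1 but the environment (in an unstressed syllable) is not met → [a].
/t/ (between /a/ and /a/) is unaffected → [t].
/a/ (between /t/ and /z/) occurs in an unstressed syllable → [ə] by rule 1.
/z/ (between /a/ and /i/) is unaffected → [z].
/i/ (between /z/ and /x/) occurs in an unstressed syllable → [ə] by rule 1.
/x/ (word-final) is unaffected → [x].

[hədəʃˈzatəzəx]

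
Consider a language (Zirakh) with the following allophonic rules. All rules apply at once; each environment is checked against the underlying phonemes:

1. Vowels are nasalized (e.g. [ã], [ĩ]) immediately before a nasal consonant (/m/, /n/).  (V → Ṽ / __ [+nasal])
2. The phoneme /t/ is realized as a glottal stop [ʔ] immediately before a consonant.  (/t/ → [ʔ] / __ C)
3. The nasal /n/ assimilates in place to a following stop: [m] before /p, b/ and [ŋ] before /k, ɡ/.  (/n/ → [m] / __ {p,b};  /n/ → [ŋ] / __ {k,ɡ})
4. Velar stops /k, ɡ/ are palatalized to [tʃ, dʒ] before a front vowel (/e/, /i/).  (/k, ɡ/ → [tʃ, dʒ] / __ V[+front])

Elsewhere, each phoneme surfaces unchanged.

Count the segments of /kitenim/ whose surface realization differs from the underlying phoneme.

3

Segments that undergo a rule: /k/ → [tʃ] (rule 4); /e/ → [ẽ] (rule 1); /i/ → [ĩ] (rule 1).
All other segments surface unchanged.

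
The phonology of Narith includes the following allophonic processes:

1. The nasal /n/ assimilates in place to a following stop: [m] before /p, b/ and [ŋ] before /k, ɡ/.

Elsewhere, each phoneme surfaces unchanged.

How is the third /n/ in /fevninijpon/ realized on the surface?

/n/ (word-final): rule 1 targets it, but not before a labial or velar stop → unchanged [n].

[n]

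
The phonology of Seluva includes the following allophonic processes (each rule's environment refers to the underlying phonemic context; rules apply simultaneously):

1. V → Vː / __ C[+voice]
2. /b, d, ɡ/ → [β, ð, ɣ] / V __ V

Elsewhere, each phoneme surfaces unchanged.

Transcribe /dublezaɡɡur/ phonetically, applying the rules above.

/d/ (word-initial) is in the target of rule 2 but the environment (between two vowels) is not met → [d].
/u/ — between /d/ and /b/, before a voiced consonant — surfaces as [uː] (rule 1).
/b/ (between /u/ and /l/) is in the target of rule 2 but the environment (between two vowels) is not met → [b].
/l/ (between /b/ and /e/): no rule targets it → [l].
/e/ meets the environment for rule 1 (before a voiced consonant) → [eː].
/z/ (between /e/ and /a/): no rule targets it → [z].
/a/ (between /z/ and /ɡ/): before a voiced consonant, so rule 1 applies → [aː].
/ɡ/ (between /a/ and /ɡ/) fails the environment for rule 2, so it stays [ɡ].
/ɡ/ (between /ɡ/ and /u/) fails the environment for rule 2, so it stays [ɡ].
/u/ (between /ɡ/ and /r/): before a voiced consonant, so rule 1 applies → [uː].
/r/ stays [r].

[duːbleːzaːɡɡuːr]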